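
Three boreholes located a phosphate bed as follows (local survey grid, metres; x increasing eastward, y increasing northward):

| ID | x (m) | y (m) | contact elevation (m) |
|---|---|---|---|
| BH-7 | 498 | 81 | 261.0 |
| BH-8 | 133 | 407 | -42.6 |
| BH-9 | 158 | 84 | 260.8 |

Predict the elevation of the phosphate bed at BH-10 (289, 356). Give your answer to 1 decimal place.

4.1 m

Let the plane be z = a·x + b·y + c.
BH-8−BH-7: −365a + 326b = −303.6;  BH-9−BH-7: −340a + 3b = −0.2.
Solving gives a = −0.00771, b = −0.93992.
Then c = 261 − a·498 − b·81 = 340.97.
At (289, 356): z = −2.2 − 334.6 + 340.97 = 4.1 m.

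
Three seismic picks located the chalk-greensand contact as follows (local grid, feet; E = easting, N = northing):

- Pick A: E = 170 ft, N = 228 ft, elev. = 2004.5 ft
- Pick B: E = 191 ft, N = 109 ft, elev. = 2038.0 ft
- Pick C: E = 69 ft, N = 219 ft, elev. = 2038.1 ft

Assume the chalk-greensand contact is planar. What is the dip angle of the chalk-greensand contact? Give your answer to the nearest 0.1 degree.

24.3°

Two edge vectors: Pick A→Pick B = (21, -119, 33.5), Pick A→Pick C = (-101, -9, 33.6).
Normal n = (Pick A→Pick B) × (Pick A→Pick C) = (-3696.9, -4089.1, -12208).
So ∂z/∂E = −n_x/n_z = −0.30283 and ∂z/∂N = −n_y/n_z = −0.33495.
Gradient magnitude |∇z| = √(a² + b²) = √(0.09170 + 0.11219) = 0.45155.
True dip = arctan(0.45155) = 24.3°, dipping toward NE (azimuth ≈ 042°).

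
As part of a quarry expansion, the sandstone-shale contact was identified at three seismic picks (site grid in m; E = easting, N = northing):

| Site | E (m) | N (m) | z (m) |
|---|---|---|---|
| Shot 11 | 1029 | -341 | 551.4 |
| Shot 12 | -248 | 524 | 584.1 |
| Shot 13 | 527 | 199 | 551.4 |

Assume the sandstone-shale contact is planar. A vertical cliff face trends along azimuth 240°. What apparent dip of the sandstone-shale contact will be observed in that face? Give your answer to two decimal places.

Two edge vectors: Shot 11→Shot 12 = (-1277, 865, 32.7), Shot 11→Shot 13 = (-502, 540, 0).
Normal n = (Shot 11→Shot 12) × (Shot 11→Shot 13) = (-17658, -16415.4, -255350).
So ∂z/∂E = −n_x/n_z = −0.06915 and ∂z/∂N = −n_y/n_z = −0.06429.
Unit vector along 240° is (sin 240°, cos 240°) = (-0.8660, -0.5000).
Slope in that direction = a·(-0.8660) + b·(-0.5000) = 0.09203.
Apparent dip = arctan|0.09203| = 5.26° (true dip is 5.4°, so apparent ≤ true as expected).

5.26°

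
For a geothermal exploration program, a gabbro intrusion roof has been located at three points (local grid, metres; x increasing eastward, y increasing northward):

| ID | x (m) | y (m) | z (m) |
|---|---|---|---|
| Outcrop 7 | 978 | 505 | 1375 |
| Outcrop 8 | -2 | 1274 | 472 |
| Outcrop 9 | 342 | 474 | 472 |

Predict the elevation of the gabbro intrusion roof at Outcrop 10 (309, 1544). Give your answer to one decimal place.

Two edge vectors: Outcrop 7→Outcrop 8 = (-980, 769, -903), Outcrop 7→Outcrop 9 = (-636, -31, -903).
Normal n = (Outcrop 7→Outcrop 8) × (Outcrop 7→Outcrop 9) = (-722400, -310632, 519464).
So ∂z/∂x = −n_x/n_z = 1.390664 and ∂z/∂y = −n_y/n_z = 0.597986.
Intercept c from Outcrop 7: 1375 − 1360.07 − 301.98 = −287.05.
At (309, 1544): z = 429.7 + 923.3 − 287.05 = 1066.0 m.

1066.0 m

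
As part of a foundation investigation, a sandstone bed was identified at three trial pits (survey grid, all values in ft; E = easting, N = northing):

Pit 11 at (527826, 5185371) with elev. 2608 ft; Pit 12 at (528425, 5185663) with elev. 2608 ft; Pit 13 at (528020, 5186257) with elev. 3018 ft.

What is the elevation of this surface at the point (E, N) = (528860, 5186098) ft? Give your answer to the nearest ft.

2723 ft

Let the plane be z = a·E + b·N + c.
Pit 12−Pit 11: 599a + 292b = 0;  Pit 13−Pit 11: 194a + 886b = 410.
Solving gives a = −0.25253868, b = 0.51805023.
Then c = 2608 − a·527826 − b·5185371 = −2550378.16.
At (528860, 5186098): z = −133557.6 + 2686659.3 − 2550378.16 = 2723.5 ft.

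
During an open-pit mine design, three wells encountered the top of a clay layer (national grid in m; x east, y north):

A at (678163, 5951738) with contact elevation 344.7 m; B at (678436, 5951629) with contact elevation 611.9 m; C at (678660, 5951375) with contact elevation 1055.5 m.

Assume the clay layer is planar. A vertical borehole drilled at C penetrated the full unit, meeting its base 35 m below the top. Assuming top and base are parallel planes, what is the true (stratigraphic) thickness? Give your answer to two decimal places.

20.05 m

Let the plane be z = a·x + b·y + c.
B−A: 273a − 109b = 267.2;  C−A: 497a − 363b = 710.8.
Solving gives a = 0.43441, b = −1.36335.
|∇z| = √(a²+b²) = 1.43089, so dip δ = arctan(1.43089) = 55.05°.
True thickness = vertical thickness × cos δ = 35 × cos 55.05° = 20.05 m.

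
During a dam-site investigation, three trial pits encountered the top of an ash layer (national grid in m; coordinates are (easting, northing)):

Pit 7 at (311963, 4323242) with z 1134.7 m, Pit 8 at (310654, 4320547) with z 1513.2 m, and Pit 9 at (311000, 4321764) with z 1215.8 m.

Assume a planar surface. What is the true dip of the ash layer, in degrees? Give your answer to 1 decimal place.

32.9°

Two edge vectors: Pit 7→Pit 8 = (-1309, -2695, 378.5), Pit 7→Pit 9 = (-963, -1478, 81.1).
Normal n = (Pit 7→Pit 8) × (Pit 7→Pit 9) = (340858.5, -258335.6, -660583).
So ∂z/∂E = −n_x/n_z = 0.51600 and ∂z/∂N = −n_y/n_z = −0.39107.
Gradient magnitude |∇z| = √(a² + b²) = √(0.26625 + 0.15294) = 0.64745.
True dip = arctan(0.64745) = 32.9°, dipping toward NW (azimuth ≈ 307°).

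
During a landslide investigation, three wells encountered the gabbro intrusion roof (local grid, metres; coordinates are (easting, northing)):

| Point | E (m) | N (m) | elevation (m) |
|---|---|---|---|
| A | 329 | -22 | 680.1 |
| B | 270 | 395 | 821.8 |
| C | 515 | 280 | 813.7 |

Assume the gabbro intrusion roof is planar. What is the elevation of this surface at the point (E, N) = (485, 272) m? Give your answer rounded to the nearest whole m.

Let the plane be z = a·E + b·N + c.
B−A: −59a + 417b = 141.7;  C−A: 186a + 302b = 133.6.
Solving gives a = 0.13544, b = 0.35897.
Then c = 680.1 − a·329 − b·-22 = 643.44.
At (485, 272): z = 65.7 + 97.6 + 643.44 = 806.8 m.

807 m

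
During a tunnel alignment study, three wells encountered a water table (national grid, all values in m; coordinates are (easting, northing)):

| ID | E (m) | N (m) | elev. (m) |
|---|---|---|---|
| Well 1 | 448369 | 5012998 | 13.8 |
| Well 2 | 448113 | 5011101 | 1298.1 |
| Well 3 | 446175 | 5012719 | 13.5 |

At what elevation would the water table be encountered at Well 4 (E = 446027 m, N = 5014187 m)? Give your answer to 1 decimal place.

-1010.7 m

Let the plane be z = a·E + b·N + c.
Well 2−Well 1: −256a − 1897b = 1284.3;  Well 3−Well 1: −2194a − 279b = −0.3.
Solving gives a = 0.087735131, b = −0.688856191.
Then c = 13.8 − a·448369 − b·5012998 = 3413910.79.
At (446027, 5014187): z = 39132.2 − 3454053.8 + 3413910.79 = -1010.7 m.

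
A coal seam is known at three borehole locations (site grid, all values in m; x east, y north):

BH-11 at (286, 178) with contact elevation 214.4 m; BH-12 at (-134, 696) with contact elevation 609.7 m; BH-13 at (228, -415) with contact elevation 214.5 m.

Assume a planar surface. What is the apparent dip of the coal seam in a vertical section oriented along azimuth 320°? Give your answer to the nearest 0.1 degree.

31.1°

Let the plane be z = a·x + b·y + c.
BH-12−BH-11: −420a + 518b = 395.3;  BH-13−BH-11: −58a − 593b = 0.1.
Solving gives a = −0.84006, b = 0.08200.
Unit vector along 320° is (sin 320°, cos 320°) = (-0.6428, 0.7660).
Slope in that direction = a·(-0.6428) + b·(0.7660) = 0.60279.
Apparent dip = arctan|0.60279| = 31.1° (true dip is 40.2°, so apparent ≤ true as expected).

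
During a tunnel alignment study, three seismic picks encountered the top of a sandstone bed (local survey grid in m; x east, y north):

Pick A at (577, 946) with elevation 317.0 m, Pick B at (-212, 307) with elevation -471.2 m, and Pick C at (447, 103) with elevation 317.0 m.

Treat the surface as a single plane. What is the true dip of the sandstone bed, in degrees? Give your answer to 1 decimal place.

Let the plane be z = a·x + b·y + c.
Pick B−Pick A: −789a − 639b = −788.2;  Pick C−Pick A: −130a − 843b = 0.
Solving gives a = 1.14156, b = −0.17604.
Gradient magnitude |∇z| = √(a² + b²) = √(1.30316 + 0.03099) = 1.15505.
True dip = arctan(1.15505) = 49.1°, dipping toward W (azimuth ≈ 279°).

49.1°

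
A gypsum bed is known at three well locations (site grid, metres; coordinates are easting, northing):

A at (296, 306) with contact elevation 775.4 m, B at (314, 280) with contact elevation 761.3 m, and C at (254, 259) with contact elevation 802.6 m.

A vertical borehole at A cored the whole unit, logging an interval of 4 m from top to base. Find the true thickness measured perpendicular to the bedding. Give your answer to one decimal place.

3.3 m

Let the plane be z = a·easting + b·northing + c.
B−A: 18a − 26b = −14.1;  C−A: −42a − 47b = 27.2.
Solving gives a = −0.70686, b = 0.05294.
|∇z| = √(a²+b²) = 0.70884, so dip δ = arctan(0.70884) = 35.33°.
True thickness = vertical thickness × cos δ = 4 × cos 35.33° = 3.3 m.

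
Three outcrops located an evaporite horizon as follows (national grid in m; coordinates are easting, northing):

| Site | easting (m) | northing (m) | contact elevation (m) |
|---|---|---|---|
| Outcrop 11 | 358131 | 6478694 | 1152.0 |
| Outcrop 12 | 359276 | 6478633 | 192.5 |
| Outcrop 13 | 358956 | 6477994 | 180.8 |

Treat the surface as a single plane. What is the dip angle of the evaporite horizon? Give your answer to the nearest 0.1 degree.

42.6°

Let the plane be z = a·easting + b·northing + c.
Outcrop 12−Outcrop 11: 1145a − 61b = −959.5;  Outcrop 13−Outcrop 11: 825a − 700b = −971.2.
Solving gives a = −0.81527, b = 0.42658.
Gradient magnitude |∇z| = √(a² + b²) = √(0.66466 + 0.18197) = 0.92012.
True dip = arctan(0.92012) = 42.6°, dipping toward ESE (azimuth ≈ 118°).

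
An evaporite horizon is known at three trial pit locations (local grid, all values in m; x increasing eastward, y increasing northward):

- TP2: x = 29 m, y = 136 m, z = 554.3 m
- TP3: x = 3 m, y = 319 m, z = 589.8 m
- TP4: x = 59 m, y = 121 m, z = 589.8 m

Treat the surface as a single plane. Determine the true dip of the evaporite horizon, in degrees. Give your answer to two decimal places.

55.08°

Let the plane be z = a·x + b·y + c.
TP3−TP2: −26a + 183b = 35.5;  TP4−TP2: 30a − 15b = 35.5.
Solving gives a = 1.37824, b = 0.38980.
Gradient magnitude |∇z| = √(a² + b²) = √(1.89953 + 0.15195) = 1.43230.
True dip = arctan(1.43230) = 55.08°, dipping toward WSW (azimuth ≈ 254°).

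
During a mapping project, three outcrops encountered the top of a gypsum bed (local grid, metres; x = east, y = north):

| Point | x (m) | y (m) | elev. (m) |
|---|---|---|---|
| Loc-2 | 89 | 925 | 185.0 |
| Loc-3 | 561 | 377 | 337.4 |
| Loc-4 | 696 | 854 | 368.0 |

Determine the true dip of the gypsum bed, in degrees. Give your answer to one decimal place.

16.7°

Two edge vectors: Loc-2→Loc-3 = (472, -548, 152.4), Loc-2→Loc-4 = (607, -71, 183).
Normal n = (Loc-2→Loc-3) × (Loc-2→Loc-4) = (-89463.6, 6130.8, 299124).
So ∂z/∂x = −n_x/n_z = 0.29909 and ∂z/∂y = −n_y/n_z = −0.02050.
Gradient magnitude |∇z| = √(a² + b²) = √(0.08945 + 0.00042) = 0.29979.
True dip = arctan(0.29979) = 16.7°, dipping toward W (azimuth ≈ 274°).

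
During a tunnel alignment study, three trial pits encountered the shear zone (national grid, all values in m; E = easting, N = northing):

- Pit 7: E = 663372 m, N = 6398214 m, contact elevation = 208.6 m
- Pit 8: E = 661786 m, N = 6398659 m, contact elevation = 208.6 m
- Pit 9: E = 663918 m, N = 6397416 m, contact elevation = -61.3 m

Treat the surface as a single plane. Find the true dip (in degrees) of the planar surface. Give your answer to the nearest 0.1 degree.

Let the plane be z = a·E + b·N + c.
Pit 8−Pit 7: −1586a + 445b = 0;  Pit 9−Pit 7: 546a − 798b = −269.9.
Solving gives a = 0.11744, b = 0.41858.
Gradient magnitude |∇z| = √(a² + b²) = √(0.01379 + 0.17521) = 0.43474.
True dip = arctan(0.43474) = 23.5°, dipping toward SSW (azimuth ≈ 196°).

23.5°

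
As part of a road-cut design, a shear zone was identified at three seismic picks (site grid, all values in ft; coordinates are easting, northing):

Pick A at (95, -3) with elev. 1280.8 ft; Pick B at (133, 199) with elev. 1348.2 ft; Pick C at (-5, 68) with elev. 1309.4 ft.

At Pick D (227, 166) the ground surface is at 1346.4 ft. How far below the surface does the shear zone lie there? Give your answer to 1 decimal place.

Two edge vectors: Pick A→Pick B = (38, 202, 67.4), Pick A→Pick C = (-100, 71, 28.6).
Normal n = (Pick A→Pick B) × (Pick A→Pick C) = (991.8, -7826.8, 22898).
So ∂z/∂easting = −n_x/n_z = −0.04331 and ∂z/∂northing = −n_y/n_z = 0.34181.
Intercept c from Pick A: 1280.8 + 4.11 + 1.03 = 1285.94.
At (227, 166): z_contact = −9.83 + 56.74 + 1285.94 = 1332.85 ft.
Depth below ground = 1346.4 − 1332.85 = 13.6 ft.

13.6 ft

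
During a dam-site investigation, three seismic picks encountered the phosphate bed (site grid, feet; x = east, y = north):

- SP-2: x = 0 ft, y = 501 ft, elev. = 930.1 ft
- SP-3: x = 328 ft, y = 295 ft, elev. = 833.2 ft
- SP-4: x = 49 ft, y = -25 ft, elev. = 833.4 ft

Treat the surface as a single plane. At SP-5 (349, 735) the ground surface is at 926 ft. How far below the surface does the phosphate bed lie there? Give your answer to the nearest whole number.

24 ft

Two edge vectors: SP-2→SP-3 = (328, -206, -96.9), SP-2→SP-4 = (49, -526, -96.7).
Normal n = (SP-2→SP-3) × (SP-2→SP-4) = (-31049.2, 26969.5, -162434).
So ∂z/∂x = −n_x/n_z = −0.19115 and ∂z/∂y = −n_y/n_z = 0.16603.
Intercept c from SP-2: 930.1 + 0.00 − 83.18 = 846.92.
At (349, 735): z_contact = −66.7 + 122.0 + 846.92 = 902.2 ft.
Depth below ground = 926 − 902.2 = 24 ft.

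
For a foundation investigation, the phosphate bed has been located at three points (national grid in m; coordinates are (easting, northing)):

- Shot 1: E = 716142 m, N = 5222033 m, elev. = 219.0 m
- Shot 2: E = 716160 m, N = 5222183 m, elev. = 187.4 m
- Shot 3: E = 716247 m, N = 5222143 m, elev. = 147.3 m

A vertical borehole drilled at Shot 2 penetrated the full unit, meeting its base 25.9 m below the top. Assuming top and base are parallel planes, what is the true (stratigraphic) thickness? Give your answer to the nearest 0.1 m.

Let the plane be z = a·E + b·N + c.
Shot 2−Shot 1: 18a + 150b = −31.6;  Shot 3−Shot 1: 105a + 110b = −71.7.
Solving gives a = −0.52861, b = −0.14723.
|∇z| = √(a²+b²) = 0.54873, so dip δ = arctan(0.54873) = 28.76°.
True thickness = vertical thickness × cos δ = 25.9 × cos 28.76° = 22.7 m.

22.7 m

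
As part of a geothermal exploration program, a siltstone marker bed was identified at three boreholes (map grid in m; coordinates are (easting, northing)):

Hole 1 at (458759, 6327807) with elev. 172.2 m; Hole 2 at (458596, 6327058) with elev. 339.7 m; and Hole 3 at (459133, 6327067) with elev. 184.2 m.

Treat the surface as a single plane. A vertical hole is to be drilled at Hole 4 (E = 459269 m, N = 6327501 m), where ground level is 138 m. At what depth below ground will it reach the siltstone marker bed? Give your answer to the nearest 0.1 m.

Two edge vectors: Hole 1→Hole 2 = (-163, -749, 167.5), Hole 1→Hole 3 = (374, -740, 12).
Normal n = (Hole 1→Hole 2) × (Hole 1→Hole 3) = (114962, 64601, 400746).
So ∂z/∂E = −n_x/n_z = −0.286869987 and ∂z/∂N = −n_y/n_z = −0.161201859.
Intercept c from Hole 1: 172.2 + 131604.19 + 1020054.25 = 1151830.64.
At (459269, 6327501): z_contact = −131750.49 − 1020004.92 + 1151830.64 = 75.22 m.
Depth below ground = 138 − 75.22 = 62.8 m.

62.8 m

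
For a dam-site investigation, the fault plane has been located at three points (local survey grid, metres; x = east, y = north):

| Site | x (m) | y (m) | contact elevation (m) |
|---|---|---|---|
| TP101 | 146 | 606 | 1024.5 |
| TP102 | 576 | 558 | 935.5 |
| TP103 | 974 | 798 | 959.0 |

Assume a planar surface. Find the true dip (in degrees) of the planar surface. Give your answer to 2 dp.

Two edge vectors: TP101→TP102 = (430, -48, -89), TP101→TP103 = (828, 192, -65.5).
Normal n = (TP101→TP102) × (TP101→TP103) = (20232, -45527, 122304).
So ∂z/∂x = −n_x/n_z = −0.16542 and ∂z/∂y = −n_y/n_z = 0.37224.
Gradient magnitude |∇z| = √(a² + b²) = √(0.02737 + 0.13857) = 0.40735.
True dip = arctan(0.40735) = 22.16°, dipping toward SSE (azimuth ≈ 156°).

22.16°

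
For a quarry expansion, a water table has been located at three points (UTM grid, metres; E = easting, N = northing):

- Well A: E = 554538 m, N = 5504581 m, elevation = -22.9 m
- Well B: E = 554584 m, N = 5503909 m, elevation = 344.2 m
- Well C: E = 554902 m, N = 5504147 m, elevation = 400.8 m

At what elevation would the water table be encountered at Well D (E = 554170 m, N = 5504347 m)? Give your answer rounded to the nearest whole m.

Two edge vectors: Well A→Well B = (46, -672, 367.1), Well A→Well C = (364, -434, 423.7).
Normal n = (Well A→Well B) × (Well A→Well C) = (-125405, 114134.2, 224644).
So ∂z/∂E = −n_x/n_z = 0.55823881 and ∂z/∂N = −n_y/n_z = −0.50806699.
Intercept c from Well A: -22.9 − 309564.64 + 2796695.88 = 2487108.34.
At (554170, 5504347): z = 309359.2 − 2796577.0 + 2487108.34 = -109.4 m.

-109 m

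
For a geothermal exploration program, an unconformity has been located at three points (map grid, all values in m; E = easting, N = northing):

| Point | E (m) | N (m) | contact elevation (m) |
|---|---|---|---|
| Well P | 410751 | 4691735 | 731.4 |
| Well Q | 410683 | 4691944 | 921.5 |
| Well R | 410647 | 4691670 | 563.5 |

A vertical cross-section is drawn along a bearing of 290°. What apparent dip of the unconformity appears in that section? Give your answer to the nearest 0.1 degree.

Let the plane be z = a·E + b·N + c.
Well Q−Well P: −68a + 209b = 190.1;  Well R−Well P: −104a − 65b = −167.9.
Solving gives a = 0.86919, b = 1.19237.
Unit vector along 290° is (sin 290°, cos 290°) = (-0.9397, 0.3420).
Slope in that direction = a·(-0.9397) + b·(0.3420) = −0.40896.
Apparent dip = arctan|0.40896| = 22.2° (true dip is 55.9°, so apparent ≤ true as expected).

22.2°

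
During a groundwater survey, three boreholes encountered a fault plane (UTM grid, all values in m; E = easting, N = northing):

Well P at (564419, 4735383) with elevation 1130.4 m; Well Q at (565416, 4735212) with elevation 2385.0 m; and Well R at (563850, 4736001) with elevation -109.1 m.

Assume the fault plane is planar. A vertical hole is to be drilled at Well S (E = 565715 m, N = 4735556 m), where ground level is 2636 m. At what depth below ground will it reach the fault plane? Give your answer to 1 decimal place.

Two edge vectors: Well P→Well Q = (997, -171, 1254.6), Well P→Well R = (-569, 618, -1239.5).
Normal n = (Well P→Well Q) × (Well P→Well R) = (-563388.3, 521914.1, 518847).
So ∂z/∂E = −n_x/n_z = 1.085846695 and ∂z/∂N = −n_y/n_z = −1.005911377.
Intercept c from Well P: 1130.4 − 612872.51 + 4763375.63 = 4151633.53.
At (565715, 4735556): z_contact = 614279.76 − 4763549.65 + 4151633.53 = 2363.63 m.
Depth below ground = 2636 − 2363.63 = 272.4 m.

272.4 m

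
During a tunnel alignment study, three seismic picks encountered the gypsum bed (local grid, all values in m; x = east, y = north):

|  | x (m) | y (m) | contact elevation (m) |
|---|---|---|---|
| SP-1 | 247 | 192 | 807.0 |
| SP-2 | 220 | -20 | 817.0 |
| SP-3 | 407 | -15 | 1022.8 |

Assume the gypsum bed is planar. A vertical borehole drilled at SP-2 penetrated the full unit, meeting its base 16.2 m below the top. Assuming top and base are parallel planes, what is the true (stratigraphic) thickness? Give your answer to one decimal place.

10.8 m

Two edge vectors: SP-1→SP-2 = (-27, -212, 10), SP-1→SP-3 = (160, -207, 215.8).
Normal n = (SP-1→SP-2) × (SP-1→SP-3) = (-43679.6, 7426.6, 39509).
So ∂z/∂x = −n_x/n_z = 1.10556 and ∂z/∂y = −n_y/n_z = −0.18797.
|∇z| = √(a²+b²) = 1.12143, so dip δ = arctan(1.12143) = 48.28°.
True thickness = vertical thickness × cos δ = 16.2 × cos 48.28° = 10.8 m.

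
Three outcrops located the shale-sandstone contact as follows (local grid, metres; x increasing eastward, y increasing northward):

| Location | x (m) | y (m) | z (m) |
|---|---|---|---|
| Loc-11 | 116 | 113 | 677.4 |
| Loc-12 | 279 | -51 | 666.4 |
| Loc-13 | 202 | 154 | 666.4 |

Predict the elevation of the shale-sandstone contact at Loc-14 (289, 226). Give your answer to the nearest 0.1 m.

Two edge vectors: Loc-11→Loc-12 = (163, -164, -11), Loc-11→Loc-13 = (86, 41, -11).
Normal n = (Loc-11→Loc-12) × (Loc-11→Loc-13) = (2255, 847, 20787).
So ∂z/∂x = −n_x/n_z = −0.10848 and ∂z/∂y = −n_y/n_z = −0.04075.
Intercept c from Loc-11: 677.4 + 12.58 + 4.60 = 694.59.
At (289, 226): z = −31.4 − 9.2 + 694.59 = 654.0 m.

654.0 m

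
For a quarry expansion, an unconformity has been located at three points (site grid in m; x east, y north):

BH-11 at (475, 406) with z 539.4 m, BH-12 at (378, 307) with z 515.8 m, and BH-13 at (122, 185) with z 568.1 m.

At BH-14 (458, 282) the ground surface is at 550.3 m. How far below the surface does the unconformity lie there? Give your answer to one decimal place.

102.8 m

Let the plane be z = a·x + b·y + c.
BH-12−BH-11: −97a − 99b = −23.6;  BH-13−BH-11: −353a − 221b = 28.7.
Solving gives a = −0.59637, b = 0.82270.
Then c = 539.4 − a·475 − b·406 = 488.66.
At (458, 282): z_contact = −273.14 + 232.00 + 488.66 = 447.52 m.
Depth below ground = 550.3 − 447.52 = 102.8 m.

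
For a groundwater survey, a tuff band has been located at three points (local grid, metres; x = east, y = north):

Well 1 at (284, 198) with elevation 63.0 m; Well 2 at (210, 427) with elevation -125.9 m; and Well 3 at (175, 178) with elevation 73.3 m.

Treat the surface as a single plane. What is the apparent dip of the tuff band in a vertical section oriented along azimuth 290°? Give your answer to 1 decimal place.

18.1°

Two edge vectors: Well 1→Well 2 = (-74, 229, -188.9), Well 1→Well 3 = (-109, -20, 10.3).
Normal n = (Well 1→Well 2) × (Well 1→Well 3) = (-1419.3, 21352.3, 26441).
So ∂z/∂x = −n_x/n_z = 0.05368 and ∂z/∂y = −n_y/n_z = −0.80755.
Unit vector along 290° is (sin 290°, cos 290°) = (-0.9397, 0.3420).
Slope in that direction = a·(-0.9397) + b·(0.3420) = −0.32664.
Apparent dip = arctan|0.32664| = 18.1° (true dip is 39.0°, so apparent ≤ true as expected).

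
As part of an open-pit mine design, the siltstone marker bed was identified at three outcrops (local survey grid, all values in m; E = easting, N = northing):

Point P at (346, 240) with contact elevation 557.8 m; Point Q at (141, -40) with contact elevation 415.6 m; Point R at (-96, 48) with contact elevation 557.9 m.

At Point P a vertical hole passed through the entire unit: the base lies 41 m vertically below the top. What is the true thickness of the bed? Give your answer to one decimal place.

31.8 m

Two edge vectors: Point P→Point Q = (-205, -280, -142.2), Point P→Point R = (-442, -192, 0.1).
Normal n = (Point P→Point Q) × (Point P→Point R) = (-27330.4, 62872.9, -84400).
So ∂z/∂E = −n_x/n_z = −0.32382 and ∂z/∂N = −n_y/n_z = 0.74494.
|∇z| = √(a²+b²) = 0.81228, so dip δ = arctan(0.81228) = 39.09°.
True thickness = vertical thickness × cos δ = 41 × cos 39.09° = 31.8 m.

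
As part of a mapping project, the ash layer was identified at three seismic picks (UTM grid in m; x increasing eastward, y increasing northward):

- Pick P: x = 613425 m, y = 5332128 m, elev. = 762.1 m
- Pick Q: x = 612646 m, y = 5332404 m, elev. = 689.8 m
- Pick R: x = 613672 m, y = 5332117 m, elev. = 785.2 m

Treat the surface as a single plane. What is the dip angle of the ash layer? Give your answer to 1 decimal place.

5.4°

Let the plane be z = a·x + b·y + c.
Pick Q−Pick P: −779a + 276b = −72.3;  Pick R−Pick P: 247a − 11b = 23.1.
Solving gives a = 0.09362, b = 0.00230.
Gradient magnitude |∇z| = √(a² + b²) = √(0.00877 + 0.00001) = 0.09365.
True dip = arctan(0.09365) = 5.4°, dipping toward W (azimuth ≈ 269°).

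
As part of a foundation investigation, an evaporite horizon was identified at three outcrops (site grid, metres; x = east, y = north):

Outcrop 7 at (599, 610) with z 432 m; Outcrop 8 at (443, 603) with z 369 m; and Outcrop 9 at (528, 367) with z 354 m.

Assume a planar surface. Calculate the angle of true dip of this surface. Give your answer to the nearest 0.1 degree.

24.0°

Let the plane be z = a·x + b·y + c.
Outcrop 8−Outcrop 7: −156a − 7b = −63;  Outcrop 9−Outcrop 7: −71a − 243b = −78.
Solving gives a = 0.39462, b = 0.20569.
Gradient magnitude |∇z| = √(a² + b²) = √(0.15572 + 0.04231) = 0.44501.
True dip = arctan(0.44501) = 24.0°, dipping toward WSW (azimuth ≈ 242°).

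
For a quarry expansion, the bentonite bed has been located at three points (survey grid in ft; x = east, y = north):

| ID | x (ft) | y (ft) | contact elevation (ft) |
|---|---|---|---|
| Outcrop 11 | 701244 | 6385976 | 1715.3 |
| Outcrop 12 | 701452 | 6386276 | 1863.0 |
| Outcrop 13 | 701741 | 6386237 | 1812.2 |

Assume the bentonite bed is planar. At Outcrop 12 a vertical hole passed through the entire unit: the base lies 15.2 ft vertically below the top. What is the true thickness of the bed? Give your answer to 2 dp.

Two edge vectors: Outcrop 11→Outcrop 12 = (208, 300, 147.7), Outcrop 11→Outcrop 13 = (497, 261, 96.9).
Normal n = (Outcrop 11→Outcrop 12) × (Outcrop 11→Outcrop 13) = (-9479.7, 53251.7, -94812).
So ∂z/∂x = −n_x/n_z = −0.09998 and ∂z/∂y = −n_y/n_z = 0.56166.
|∇z| = √(a²+b²) = 0.57049, so dip δ = arctan(0.57049) = 29.70°.
True thickness = vertical thickness × cos δ = 15.2 × cos 29.70° = 13.20 ft.

13.20 ft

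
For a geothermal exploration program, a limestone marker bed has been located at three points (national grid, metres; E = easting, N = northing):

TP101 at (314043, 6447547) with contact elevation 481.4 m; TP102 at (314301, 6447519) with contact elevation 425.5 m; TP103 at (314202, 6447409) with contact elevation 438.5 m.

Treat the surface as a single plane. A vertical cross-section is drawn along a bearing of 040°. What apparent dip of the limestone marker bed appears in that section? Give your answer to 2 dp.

4.62°

Two edge vectors: TP101→TP102 = (258, -28, -55.9), TP101→TP103 = (159, -138, -42.9).
Normal n = (TP101→TP102) × (TP101→TP103) = (-6513, 2180.1, -31152).
So ∂z/∂E = −n_x/n_z = −0.20907 and ∂z/∂N = −n_y/n_z = 0.06998.
Unit vector along 040° is (sin 40°, cos 40°) = (0.6428, 0.7660).
Slope in that direction = a·(0.6428) + b·(0.7660) = −0.08078.
Apparent dip = arctan|0.08078| = 4.62° (true dip is 12.4°, so apparent ≤ true as expected).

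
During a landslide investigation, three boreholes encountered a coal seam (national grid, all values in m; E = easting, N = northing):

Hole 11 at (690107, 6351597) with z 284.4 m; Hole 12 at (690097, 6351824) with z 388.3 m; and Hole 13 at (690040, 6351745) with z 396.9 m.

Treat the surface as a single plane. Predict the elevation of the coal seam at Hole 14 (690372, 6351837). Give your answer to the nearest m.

190 m

Two edge vectors: Hole 11→Hole 12 = (-10, 227, 103.9), Hole 11→Hole 13 = (-67, 148, 112.5).
Normal n = (Hole 11→Hole 12) × (Hole 11→Hole 13) = (10160.3, -5836.3, 13729).
So ∂z/∂E = −n_x/n_z = −0.74006118 and ∂z/∂N = −n_y/n_z = 0.42510744.
Intercept c from Hole 11: 284.4 + 510721.40 − 2700111.12 = −2189105.32.
At (690372, 6351837): z = −510917.5 + 2700213.1 − 2189105.32 = 190.3 m.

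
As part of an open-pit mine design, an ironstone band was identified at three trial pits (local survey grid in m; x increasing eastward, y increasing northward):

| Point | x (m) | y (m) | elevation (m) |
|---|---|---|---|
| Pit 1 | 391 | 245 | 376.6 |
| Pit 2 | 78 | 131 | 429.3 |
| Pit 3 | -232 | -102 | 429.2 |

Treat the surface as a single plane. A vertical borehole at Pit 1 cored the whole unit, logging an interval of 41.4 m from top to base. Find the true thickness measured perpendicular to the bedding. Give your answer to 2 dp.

36.36 m

Let the plane be z = a·x + b·y + c.
Pit 2−Pit 1: −313a − 114b = 52.7;  Pit 3−Pit 1: −623a − 347b = 52.6.
Solving gives a = −0.32697, b = 0.43545.
|∇z| = √(a²+b²) = 0.54455, so dip δ = arctan(0.54455) = 28.57°.
True thickness = vertical thickness × cos δ = 41.4 × cos 28.57° = 36.36 m.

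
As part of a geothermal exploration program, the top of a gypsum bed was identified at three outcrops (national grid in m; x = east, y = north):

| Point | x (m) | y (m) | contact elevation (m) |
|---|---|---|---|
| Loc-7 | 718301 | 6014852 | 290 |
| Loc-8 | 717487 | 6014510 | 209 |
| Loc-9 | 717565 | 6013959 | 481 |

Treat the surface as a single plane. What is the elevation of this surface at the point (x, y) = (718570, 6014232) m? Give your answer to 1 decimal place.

648.6 m

Two edge vectors: Loc-7→Loc-8 = (-814, -342, -81), Loc-7→Loc-9 = (-736, -893, 191).
Normal n = (Loc-7→Loc-8) × (Loc-7→Loc-9) = (-137655, 215090, 475190).
So ∂z/∂x = −n_x/n_z = 0.289684126 and ∂z/∂y = −n_y/n_z = −0.452639997.
Intercept c from Loc-7: 290 − 208080.40 + 2722562.59 = 2514772.19.
At (718570, 6014232): z = 208158.3 − 2722282.0 + 2514772.19 = 648.6 m.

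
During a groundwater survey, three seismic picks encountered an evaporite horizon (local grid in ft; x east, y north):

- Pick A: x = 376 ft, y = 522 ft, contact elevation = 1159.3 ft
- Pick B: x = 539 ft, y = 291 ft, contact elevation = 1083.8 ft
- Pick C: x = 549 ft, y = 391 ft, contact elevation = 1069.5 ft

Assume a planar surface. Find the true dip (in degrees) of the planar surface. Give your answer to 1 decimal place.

Let the plane be z = a·x + b·y + c.
Pick B−Pick A: 163a − 231b = −75.5;  Pick C−Pick A: 173a − 131b = −89.8.
Solving gives a = −0.58320, b = −0.08468.
Gradient magnitude |∇z| = √(a² + b²) = √(0.34012 + 0.00717) = 0.58931.
True dip = arctan(0.58931) = 30.5°, dipping toward E (azimuth ≈ 082°).

30.5°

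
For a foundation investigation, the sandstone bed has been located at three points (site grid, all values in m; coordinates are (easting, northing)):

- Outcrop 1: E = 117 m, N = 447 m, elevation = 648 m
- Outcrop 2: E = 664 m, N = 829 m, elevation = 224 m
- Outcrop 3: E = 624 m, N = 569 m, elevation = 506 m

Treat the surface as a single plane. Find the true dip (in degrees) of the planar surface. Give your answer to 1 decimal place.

47.2°

Two edge vectors: Outcrop 1→Outcrop 2 = (547, 382, -424), Outcrop 1→Outcrop 3 = (507, 122, -142).
Normal n = (Outcrop 1→Outcrop 2) × (Outcrop 1→Outcrop 3) = (-2516, -137294, -126940).
So ∂z/∂E = −n_x/n_z = −0.01982 and ∂z/∂N = −n_y/n_z = −1.08157.
Gradient magnitude |∇z| = √(a² + b²) = √(0.00039 + 1.16979) = 1.08175.
True dip = arctan(1.08175) = 47.2°, dipping toward N (azimuth ≈ 001°).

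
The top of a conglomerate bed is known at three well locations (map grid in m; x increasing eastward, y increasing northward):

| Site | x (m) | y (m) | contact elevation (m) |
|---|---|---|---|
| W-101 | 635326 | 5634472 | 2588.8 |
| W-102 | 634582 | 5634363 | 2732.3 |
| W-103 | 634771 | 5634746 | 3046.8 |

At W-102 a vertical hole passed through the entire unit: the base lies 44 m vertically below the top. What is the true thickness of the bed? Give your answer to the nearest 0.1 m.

Two edge vectors: W-101→W-102 = (-744, -109, 143.5), W-101→W-103 = (-555, 274, 458).
Normal n = (W-101→W-102) × (W-101→W-103) = (-89241, 261109.5, -264351).
So ∂z/∂x = −n_x/n_z = −0.33759 and ∂z/∂y = −n_y/n_z = 0.98774.
|∇z| = √(a²+b²) = 1.04383, so dip δ = arctan(1.04383) = 46.23°.
True thickness = vertical thickness × cos δ = 44 × cos 46.23° = 30.4 m.

30.4 m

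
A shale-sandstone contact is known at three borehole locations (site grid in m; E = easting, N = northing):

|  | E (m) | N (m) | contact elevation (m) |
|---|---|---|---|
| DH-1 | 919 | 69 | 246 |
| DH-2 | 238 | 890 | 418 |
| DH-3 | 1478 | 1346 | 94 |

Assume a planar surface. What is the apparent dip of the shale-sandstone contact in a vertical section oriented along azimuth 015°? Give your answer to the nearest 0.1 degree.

Let the plane be z = a·E + b·N + c.
DH-2−DH-1: −681a + 821b = 172;  DH-3−DH-1: 559a + 1277b = −152.
Solving gives a = −0.25925, b = −0.00554.
Unit vector along 015° is (sin 15°, cos 15°) = (0.2588, 0.9659).
Slope in that direction = a·(0.2588) + b·(0.9659) = −0.07245.
Apparent dip = arctan|0.07245| = 4.1° (true dip is 14.5°, so apparent ≤ true as expected).

4.1°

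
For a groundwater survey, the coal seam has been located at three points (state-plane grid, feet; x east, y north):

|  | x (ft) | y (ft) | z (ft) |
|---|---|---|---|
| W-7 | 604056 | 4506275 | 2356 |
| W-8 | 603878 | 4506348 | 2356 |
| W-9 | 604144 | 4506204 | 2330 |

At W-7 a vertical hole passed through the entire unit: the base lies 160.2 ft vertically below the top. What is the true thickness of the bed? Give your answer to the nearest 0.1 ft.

Two edge vectors: W-7→W-8 = (-178, 73, 0), W-7→W-9 = (88, -71, -26).
Normal n = (W-7→W-8) × (W-7→W-9) = (-1898, -4628, 6214).
So ∂z/∂x = −n_x/n_z = 0.30544 and ∂z/∂y = −n_y/n_z = 0.74477.
|∇z| = √(a²+b²) = 0.80497, so dip δ = arctan(0.80497) = 38.83°.
True thickness = vertical thickness × cos δ = 160.2 × cos 38.83° = 124.8 ft.

124.8 ft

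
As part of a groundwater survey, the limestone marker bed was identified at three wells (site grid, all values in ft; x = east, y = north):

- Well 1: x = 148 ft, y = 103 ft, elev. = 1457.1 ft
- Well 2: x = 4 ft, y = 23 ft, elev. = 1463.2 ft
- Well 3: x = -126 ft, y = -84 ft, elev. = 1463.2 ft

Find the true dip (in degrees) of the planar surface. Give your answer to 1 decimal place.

11.6°

Let the plane be z = a·x + b·y + c.
Well 2−Well 1: −144a − 80b = 6.1;  Well 3−Well 1: −274a − 187b = 6.1.
Solving gives a = −0.13033, b = 0.15835.
Gradient magnitude |∇z| = √(a² + b²) = √(0.01699 + 0.02507) = 0.20509.
True dip = arctan(0.20509) = 11.6°, dipping toward SE (azimuth ≈ 141°).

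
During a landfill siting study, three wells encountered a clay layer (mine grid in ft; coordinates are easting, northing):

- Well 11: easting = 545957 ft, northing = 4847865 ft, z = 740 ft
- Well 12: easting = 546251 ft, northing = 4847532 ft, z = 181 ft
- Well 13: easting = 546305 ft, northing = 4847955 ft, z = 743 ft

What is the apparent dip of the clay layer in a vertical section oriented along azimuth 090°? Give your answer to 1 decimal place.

Two edge vectors: Well 11→Well 12 = (294, -333, -559), Well 11→Well 13 = (348, 90, 3).
Normal n = (Well 11→Well 12) × (Well 11→Well 13) = (49311, -195414, 142344).
So ∂z/∂easting = −n_x/n_z = −0.34642 and ∂z/∂northing = −n_y/n_z = 1.37283.
Unit vector along 090° is (sin 90°, cos 90°) = (1.0000, 0.0000).
Slope in that direction = a·(1.0000) + b·(0.0000) = −0.34642.
Apparent dip = arctan|0.34642| = 19.1° (true dip is 54.8°, so apparent ≤ true as expected).

19.1°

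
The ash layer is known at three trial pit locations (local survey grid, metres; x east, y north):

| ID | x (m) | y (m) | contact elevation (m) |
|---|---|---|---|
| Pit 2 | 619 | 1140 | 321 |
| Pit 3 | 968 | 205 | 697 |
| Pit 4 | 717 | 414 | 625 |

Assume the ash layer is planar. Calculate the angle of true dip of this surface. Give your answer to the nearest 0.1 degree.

Let the plane be z = a·x + b·y + c.
Pit 3−Pit 2: 349a − 935b = 376;  Pit 4−Pit 2: 98a − 726b = 304.
Solving gives a = −0.06964, b = −0.42813.
Gradient magnitude |∇z| = √(a² + b²) = √(0.00485 + 0.18330) = 0.43376.
True dip = arctan(0.43376) = 23.4°, dipping toward N (azimuth ≈ 009°).

23.4°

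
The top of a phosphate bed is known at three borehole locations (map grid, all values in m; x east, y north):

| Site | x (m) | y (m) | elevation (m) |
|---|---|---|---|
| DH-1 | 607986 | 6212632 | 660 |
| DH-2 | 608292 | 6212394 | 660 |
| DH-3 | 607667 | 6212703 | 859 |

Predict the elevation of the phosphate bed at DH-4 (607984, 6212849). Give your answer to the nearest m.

418 m

Two edge vectors: DH-1→DH-2 = (306, -238, 0), DH-1→DH-3 = (-319, 71, 199).
Normal n = (DH-1→DH-2) × (DH-1→DH-3) = (-47362, -60894, -54196).
So ∂z/∂x = −n_x/n_z = −0.87390213 and ∂z/∂y = −n_y/n_z = −1.12358846.
Intercept c from DH-1: 660 + 531320.26 + 6980441.60 = 7512421.86.
At (607984, 6212849): z = −531318.5 − 6980685.4 + 7512421.86 = 417.9 m.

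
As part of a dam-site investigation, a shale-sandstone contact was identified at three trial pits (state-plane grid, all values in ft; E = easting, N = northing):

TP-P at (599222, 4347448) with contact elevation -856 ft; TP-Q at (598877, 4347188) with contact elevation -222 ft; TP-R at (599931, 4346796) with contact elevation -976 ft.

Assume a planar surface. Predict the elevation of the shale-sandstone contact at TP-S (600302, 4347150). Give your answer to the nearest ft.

-1732 ft

Let the plane be z = a·E + b·N + c.
TP-Q−TP-P: −345a − 260b = 634;  TP-R−TP-P: 709a − 652b = −120.
Solving gives a = −1.08621970, b = −0.99713155.
Then c = -856 − a·599222 − b·4347448 = 4985008.30.
At (600302, 4347150): z = −652059.9 − 4334680.4 + 4985008.30 = -1732.0 ft.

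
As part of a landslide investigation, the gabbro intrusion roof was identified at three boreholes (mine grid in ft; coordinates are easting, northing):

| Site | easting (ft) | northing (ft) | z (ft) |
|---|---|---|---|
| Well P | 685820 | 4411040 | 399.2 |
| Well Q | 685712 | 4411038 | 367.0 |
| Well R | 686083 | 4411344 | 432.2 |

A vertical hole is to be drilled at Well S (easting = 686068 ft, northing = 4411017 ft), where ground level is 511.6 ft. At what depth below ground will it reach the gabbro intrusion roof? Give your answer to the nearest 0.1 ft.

Two edge vectors: Well P→Well Q = (-108, -2, -32.2), Well P→Well R = (263, 304, 33).
Normal n = (Well P→Well Q) × (Well P→Well R) = (9722.8, -4904.6, -32306).
So ∂z/∂easting = −n_x/n_z = 0.300959574 and ∂z/∂northing = −n_y/n_z = −0.151817000.
Intercept c from Well P: 399.2 − 206404.10 + 669670.86 = 463665.96.
At (686068, 4411017): z_contact = 206478.73 − 669667.37 + 463665.96 = 477.33 ft.
Depth below ground = 511.6 − 477.33 = 34.3 ft.

34.3 ft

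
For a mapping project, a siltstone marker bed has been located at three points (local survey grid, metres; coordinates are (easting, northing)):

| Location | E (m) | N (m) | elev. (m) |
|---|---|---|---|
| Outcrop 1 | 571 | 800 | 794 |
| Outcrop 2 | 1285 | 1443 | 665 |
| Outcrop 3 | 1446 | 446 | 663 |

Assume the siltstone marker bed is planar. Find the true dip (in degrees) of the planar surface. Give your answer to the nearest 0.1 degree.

9.1°

Let the plane be z = a·E + b·N + c.
Outcrop 2−Outcrop 1: 714a + 643b = −129;  Outcrop 3−Outcrop 1: 875a − 354b = −131.
Solving gives a = −0.15931, b = −0.02372.
Gradient magnitude |∇z| = √(a² + b²) = √(0.02538 + 0.00056) = 0.16107.
True dip = arctan(0.16107) = 9.1°, dipping toward E (azimuth ≈ 082°).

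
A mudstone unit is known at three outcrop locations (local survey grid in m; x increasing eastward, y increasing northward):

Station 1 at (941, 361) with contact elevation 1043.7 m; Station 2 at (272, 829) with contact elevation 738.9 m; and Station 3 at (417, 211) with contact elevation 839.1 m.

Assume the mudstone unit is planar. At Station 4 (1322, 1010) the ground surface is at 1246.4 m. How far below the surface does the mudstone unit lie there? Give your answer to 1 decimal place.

89.6 m

Two edge vectors: Station 1→Station 2 = (-669, 468, -304.8), Station 1→Station 3 = (-524, -150, -204.6).
Normal n = (Station 1→Station 2) × (Station 1→Station 3) = (-141472.8, 22837.8, 345582).
So ∂z/∂x = −n_x/n_z = 0.409375 and ∂z/∂y = −n_y/n_z = −0.066085.
Intercept c from Station 1: 1043.7 − 385.22 + 23.86 = 682.33.
At (1322, 1010): z_contact = 541.19 − 66.75 + 682.33 = 1156.78 m.
Depth below ground = 1246.4 − 1156.78 = 89.6 m.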